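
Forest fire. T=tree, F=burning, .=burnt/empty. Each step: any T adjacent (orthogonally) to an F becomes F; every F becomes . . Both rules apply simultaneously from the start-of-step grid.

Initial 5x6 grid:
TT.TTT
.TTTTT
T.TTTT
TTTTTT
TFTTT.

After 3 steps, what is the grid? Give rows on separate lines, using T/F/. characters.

Step 1: 3 trees catch fire, 1 burn out
  TT.TTT
  .TTTTT
  T.TTTT
  TFTTTT
  F.FTT.
Step 2: 3 trees catch fire, 3 burn out
  TT.TTT
  .TTTTT
  T.TTTT
  F.FTTT
  ...FT.
Step 3: 4 trees catch fire, 3 burn out
  TT.TTT
  .TTTTT
  F.FTTT
  ...FTT
  ....F.

TT.TTT
.TTTTT
F.FTTT
...FTT
....F.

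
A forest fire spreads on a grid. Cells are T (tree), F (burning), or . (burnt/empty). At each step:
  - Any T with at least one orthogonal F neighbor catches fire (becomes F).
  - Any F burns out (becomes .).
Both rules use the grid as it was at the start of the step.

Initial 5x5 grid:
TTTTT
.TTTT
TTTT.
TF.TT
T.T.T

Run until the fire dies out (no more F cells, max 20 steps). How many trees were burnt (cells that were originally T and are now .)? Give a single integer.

Step 1: +2 fires, +1 burnt (F count now 2)
Step 2: +4 fires, +2 burnt (F count now 4)
Step 3: +3 fires, +4 burnt (F count now 3)
Step 4: +4 fires, +3 burnt (F count now 4)
Step 5: +3 fires, +4 burnt (F count now 3)
Step 6: +2 fires, +3 burnt (F count now 2)
Step 7: +0 fires, +2 burnt (F count now 0)
Fire out after step 7
Initially T: 19, now '.': 24
Total burnt (originally-T cells now '.'): 18

Answer: 18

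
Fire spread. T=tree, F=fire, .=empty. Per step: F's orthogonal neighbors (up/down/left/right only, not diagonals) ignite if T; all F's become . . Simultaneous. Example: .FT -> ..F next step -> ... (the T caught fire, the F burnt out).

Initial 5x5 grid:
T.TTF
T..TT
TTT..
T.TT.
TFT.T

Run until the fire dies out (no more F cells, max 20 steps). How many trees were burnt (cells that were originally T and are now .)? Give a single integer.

Answer: 14

Derivation:
Step 1: +4 fires, +2 burnt (F count now 4)
Step 2: +4 fires, +4 burnt (F count now 4)
Step 3: +3 fires, +4 burnt (F count now 3)
Step 4: +2 fires, +3 burnt (F count now 2)
Step 5: +1 fires, +2 burnt (F count now 1)
Step 6: +0 fires, +1 burnt (F count now 0)
Fire out after step 6
Initially T: 15, now '.': 24
Total burnt (originally-T cells now '.'): 14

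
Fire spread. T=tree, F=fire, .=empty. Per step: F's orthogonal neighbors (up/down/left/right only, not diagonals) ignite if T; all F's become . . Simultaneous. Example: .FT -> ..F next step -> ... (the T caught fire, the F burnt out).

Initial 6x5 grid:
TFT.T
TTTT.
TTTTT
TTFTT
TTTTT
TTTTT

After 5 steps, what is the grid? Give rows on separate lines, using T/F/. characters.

Step 1: 7 trees catch fire, 2 burn out
  F.F.T
  TFTT.
  TTFTT
  TF.FT
  TTFTT
  TTTTT
Step 2: 9 trees catch fire, 7 burn out
  ....T
  F.FT.
  TF.FT
  F...F
  TF.FT
  TTFTT
Step 3: 7 trees catch fire, 9 burn out
  ....T
  ...F.
  F...F
  .....
  F...F
  TF.FT
Step 4: 2 trees catch fire, 7 burn out
  ....T
  .....
  .....
  .....
  .....
  F...F
Step 5: 0 trees catch fire, 2 burn out
  ....T
  .....
  .....
  .....
  .....
  .....

....T
.....
.....
.....
.....
.....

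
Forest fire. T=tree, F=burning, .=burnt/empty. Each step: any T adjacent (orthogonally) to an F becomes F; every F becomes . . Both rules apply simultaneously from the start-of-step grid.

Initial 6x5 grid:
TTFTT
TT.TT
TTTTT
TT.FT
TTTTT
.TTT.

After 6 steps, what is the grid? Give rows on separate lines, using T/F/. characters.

Step 1: 5 trees catch fire, 2 burn out
  TF.FT
  TT.TT
  TTTFT
  TT..F
  TTTFT
  .TTT.
Step 2: 9 trees catch fire, 5 burn out
  F...F
  TF.FT
  TTF.F
  TT...
  TTF.F
  .TTF.
Step 3: 5 trees catch fire, 9 burn out
  .....
  F...F
  TF...
  TT...
  TF...
  .TF..
Step 4: 4 trees catch fire, 5 burn out
  .....
  .....
  F....
  TF...
  F....
  .F...
Step 5: 1 trees catch fire, 4 burn out
  .....
  .....
  .....
  F....
  .....
  .....
Step 6: 0 trees catch fire, 1 burn out
  .....
  .....
  .....
  .....
  .....
  .....

.....
.....
.....
.....
.....
.....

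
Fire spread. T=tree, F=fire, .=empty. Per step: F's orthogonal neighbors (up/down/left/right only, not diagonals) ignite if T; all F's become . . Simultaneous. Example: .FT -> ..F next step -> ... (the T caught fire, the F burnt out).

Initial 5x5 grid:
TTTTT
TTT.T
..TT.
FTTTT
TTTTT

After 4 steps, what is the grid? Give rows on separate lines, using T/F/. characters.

Step 1: 2 trees catch fire, 1 burn out
  TTTTT
  TTT.T
  ..TT.
  .FTTT
  FTTTT
Step 2: 2 trees catch fire, 2 burn out
  TTTTT
  TTT.T
  ..TT.
  ..FTT
  .FTTT
Step 3: 3 trees catch fire, 2 burn out
  TTTTT
  TTT.T
  ..FT.
  ...FT
  ..FTT
Step 4: 4 trees catch fire, 3 burn out
  TTTTT
  TTF.T
  ...F.
  ....F
  ...FT

TTTTT
TTF.T
...F.
....F
...FT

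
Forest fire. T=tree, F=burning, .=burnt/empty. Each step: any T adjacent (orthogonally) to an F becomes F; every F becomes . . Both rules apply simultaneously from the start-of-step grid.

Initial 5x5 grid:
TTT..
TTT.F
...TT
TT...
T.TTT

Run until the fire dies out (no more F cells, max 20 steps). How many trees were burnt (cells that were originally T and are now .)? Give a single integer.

Step 1: +1 fires, +1 burnt (F count now 1)
Step 2: +1 fires, +1 burnt (F count now 1)
Step 3: +0 fires, +1 burnt (F count now 0)
Fire out after step 3
Initially T: 14, now '.': 13
Total burnt (originally-T cells now '.'): 2

Answer: 2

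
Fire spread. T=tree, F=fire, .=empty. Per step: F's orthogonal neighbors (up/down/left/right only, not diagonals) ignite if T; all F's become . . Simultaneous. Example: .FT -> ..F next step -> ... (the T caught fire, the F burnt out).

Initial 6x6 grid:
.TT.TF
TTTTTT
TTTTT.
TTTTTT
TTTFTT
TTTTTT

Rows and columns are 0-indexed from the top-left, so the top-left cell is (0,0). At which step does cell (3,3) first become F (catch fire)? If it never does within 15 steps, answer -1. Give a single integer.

Step 1: cell (3,3)='F' (+6 fires, +2 burnt)
  -> target ignites at step 1
Step 2: cell (3,3)='.' (+8 fires, +6 burnt)
Step 3: cell (3,3)='.' (+8 fires, +8 burnt)
Step 4: cell (3,3)='.' (+4 fires, +8 burnt)
Step 5: cell (3,3)='.' (+3 fires, +4 burnt)
Step 6: cell (3,3)='.' (+2 fires, +3 burnt)
Step 7: cell (3,3)='.' (+0 fires, +2 burnt)
  fire out at step 7

1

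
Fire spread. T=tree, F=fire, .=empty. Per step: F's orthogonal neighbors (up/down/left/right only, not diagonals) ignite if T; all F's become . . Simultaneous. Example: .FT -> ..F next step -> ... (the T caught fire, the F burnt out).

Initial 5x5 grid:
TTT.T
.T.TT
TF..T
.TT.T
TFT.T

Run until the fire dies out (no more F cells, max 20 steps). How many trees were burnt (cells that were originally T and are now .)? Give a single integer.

Step 1: +5 fires, +2 burnt (F count now 5)
Step 2: +2 fires, +5 burnt (F count now 2)
Step 3: +2 fires, +2 burnt (F count now 2)
Step 4: +0 fires, +2 burnt (F count now 0)
Fire out after step 4
Initially T: 15, now '.': 19
Total burnt (originally-T cells now '.'): 9

Answer: 9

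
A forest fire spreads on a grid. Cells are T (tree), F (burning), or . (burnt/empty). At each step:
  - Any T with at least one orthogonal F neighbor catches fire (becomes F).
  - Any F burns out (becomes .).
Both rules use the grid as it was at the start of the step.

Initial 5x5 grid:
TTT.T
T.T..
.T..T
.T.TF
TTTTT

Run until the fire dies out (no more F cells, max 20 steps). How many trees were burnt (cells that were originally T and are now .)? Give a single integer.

Answer: 9

Derivation:
Step 1: +3 fires, +1 burnt (F count now 3)
Step 2: +1 fires, +3 burnt (F count now 1)
Step 3: +1 fires, +1 burnt (F count now 1)
Step 4: +1 fires, +1 burnt (F count now 1)
Step 5: +2 fires, +1 burnt (F count now 2)
Step 6: +1 fires, +2 burnt (F count now 1)
Step 7: +0 fires, +1 burnt (F count now 0)
Fire out after step 7
Initially T: 15, now '.': 19
Total burnt (originally-T cells now '.'): 9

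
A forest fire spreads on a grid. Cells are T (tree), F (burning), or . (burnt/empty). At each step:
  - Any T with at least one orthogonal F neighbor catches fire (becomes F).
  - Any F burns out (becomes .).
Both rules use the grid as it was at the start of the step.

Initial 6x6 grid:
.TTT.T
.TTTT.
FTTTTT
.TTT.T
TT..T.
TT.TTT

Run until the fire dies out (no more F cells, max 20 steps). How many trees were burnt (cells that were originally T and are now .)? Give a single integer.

Answer: 20

Derivation:
Step 1: +1 fires, +1 burnt (F count now 1)
Step 2: +3 fires, +1 burnt (F count now 3)
Step 3: +5 fires, +3 burnt (F count now 5)
Step 4: +6 fires, +5 burnt (F count now 6)
Step 5: +4 fires, +6 burnt (F count now 4)
Step 6: +1 fires, +4 burnt (F count now 1)
Step 7: +0 fires, +1 burnt (F count now 0)
Fire out after step 7
Initially T: 25, now '.': 31
Total burnt (originally-T cells now '.'): 20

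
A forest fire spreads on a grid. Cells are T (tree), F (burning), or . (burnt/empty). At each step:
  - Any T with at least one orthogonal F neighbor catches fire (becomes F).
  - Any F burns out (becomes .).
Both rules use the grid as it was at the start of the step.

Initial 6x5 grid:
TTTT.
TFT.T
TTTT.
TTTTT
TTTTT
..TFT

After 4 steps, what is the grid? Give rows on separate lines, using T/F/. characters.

Step 1: 7 trees catch fire, 2 burn out
  TFTT.
  F.F.T
  TFTT.
  TTTTT
  TTTFT
  ..F.F
Step 2: 8 trees catch fire, 7 burn out
  F.FT.
  ....T
  F.FT.
  TFTFT
  TTF.F
  .....
Step 3: 6 trees catch fire, 8 burn out
  ...F.
  ....T
  ...F.
  F.F.F
  TF...
  .....
Step 4: 1 trees catch fire, 6 burn out
  .....
  ....T
  .....
  .....
  F....
  .....

.....
....T
.....
.....
F....
.....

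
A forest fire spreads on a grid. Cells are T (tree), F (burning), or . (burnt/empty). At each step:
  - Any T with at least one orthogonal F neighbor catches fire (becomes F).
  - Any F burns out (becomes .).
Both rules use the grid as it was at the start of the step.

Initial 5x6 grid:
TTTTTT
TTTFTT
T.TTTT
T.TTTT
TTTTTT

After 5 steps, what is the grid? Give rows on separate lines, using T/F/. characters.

Step 1: 4 trees catch fire, 1 burn out
  TTTFTT
  TTF.FT
  T.TFTT
  T.TTTT
  TTTTTT
Step 2: 7 trees catch fire, 4 burn out
  TTF.FT
  TF...F
  T.F.FT
  T.TFTT
  TTTTTT
Step 3: 7 trees catch fire, 7 burn out
  TF...F
  F.....
  T....F
  T.F.FT
  TTTFTT
Step 4: 5 trees catch fire, 7 burn out
  F.....
  ......
  F.....
  T....F
  TTF.FT
Step 5: 3 trees catch fire, 5 burn out
  ......
  ......
  ......
  F.....
  TF...F

......
......
......
F.....
TF...F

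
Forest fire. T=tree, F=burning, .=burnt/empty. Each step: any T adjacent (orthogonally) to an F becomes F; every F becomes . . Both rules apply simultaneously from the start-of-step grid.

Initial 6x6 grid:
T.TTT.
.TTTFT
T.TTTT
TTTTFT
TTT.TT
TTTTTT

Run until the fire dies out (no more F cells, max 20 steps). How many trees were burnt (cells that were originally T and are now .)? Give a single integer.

Step 1: +7 fires, +2 burnt (F count now 7)
Step 2: +7 fires, +7 burnt (F count now 7)
Step 3: +7 fires, +7 burnt (F count now 7)
Step 4: +3 fires, +7 burnt (F count now 3)
Step 5: +3 fires, +3 burnt (F count now 3)
Step 6: +1 fires, +3 burnt (F count now 1)
Step 7: +0 fires, +1 burnt (F count now 0)
Fire out after step 7
Initially T: 29, now '.': 35
Total burnt (originally-T cells now '.'): 28

Answer: 28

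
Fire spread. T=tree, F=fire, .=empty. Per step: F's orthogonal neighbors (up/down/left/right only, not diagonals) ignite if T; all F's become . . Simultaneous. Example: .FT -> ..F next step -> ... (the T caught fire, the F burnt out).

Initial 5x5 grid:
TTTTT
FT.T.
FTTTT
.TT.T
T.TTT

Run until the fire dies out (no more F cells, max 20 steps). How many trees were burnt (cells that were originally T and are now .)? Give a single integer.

Step 1: +3 fires, +2 burnt (F count now 3)
Step 2: +3 fires, +3 burnt (F count now 3)
Step 3: +3 fires, +3 burnt (F count now 3)
Step 4: +4 fires, +3 burnt (F count now 4)
Step 5: +3 fires, +4 burnt (F count now 3)
Step 6: +1 fires, +3 burnt (F count now 1)
Step 7: +0 fires, +1 burnt (F count now 0)
Fire out after step 7
Initially T: 18, now '.': 24
Total burnt (originally-T cells now '.'): 17

Answer: 17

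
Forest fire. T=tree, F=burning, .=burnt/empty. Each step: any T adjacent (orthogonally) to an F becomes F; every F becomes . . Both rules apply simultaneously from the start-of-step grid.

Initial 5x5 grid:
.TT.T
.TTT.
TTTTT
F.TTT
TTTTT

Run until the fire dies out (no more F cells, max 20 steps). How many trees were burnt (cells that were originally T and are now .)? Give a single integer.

Step 1: +2 fires, +1 burnt (F count now 2)
Step 2: +2 fires, +2 burnt (F count now 2)
Step 3: +3 fires, +2 burnt (F count now 3)
Step 4: +5 fires, +3 burnt (F count now 5)
Step 5: +5 fires, +5 burnt (F count now 5)
Step 6: +1 fires, +5 burnt (F count now 1)
Step 7: +0 fires, +1 burnt (F count now 0)
Fire out after step 7
Initially T: 19, now '.': 24
Total burnt (originally-T cells now '.'): 18

Answer: 18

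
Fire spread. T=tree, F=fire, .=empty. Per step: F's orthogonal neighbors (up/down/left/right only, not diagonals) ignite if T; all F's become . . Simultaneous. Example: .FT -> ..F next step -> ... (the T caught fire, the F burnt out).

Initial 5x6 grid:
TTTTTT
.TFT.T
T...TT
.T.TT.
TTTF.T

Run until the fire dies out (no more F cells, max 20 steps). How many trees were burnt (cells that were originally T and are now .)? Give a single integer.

Step 1: +5 fires, +2 burnt (F count now 5)
Step 2: +4 fires, +5 burnt (F count now 4)
Step 3: +5 fires, +4 burnt (F count now 5)
Step 4: +2 fires, +5 burnt (F count now 2)
Step 5: +1 fires, +2 burnt (F count now 1)
Step 6: +0 fires, +1 burnt (F count now 0)
Fire out after step 6
Initially T: 19, now '.': 28
Total burnt (originally-T cells now '.'): 17

Answer: 17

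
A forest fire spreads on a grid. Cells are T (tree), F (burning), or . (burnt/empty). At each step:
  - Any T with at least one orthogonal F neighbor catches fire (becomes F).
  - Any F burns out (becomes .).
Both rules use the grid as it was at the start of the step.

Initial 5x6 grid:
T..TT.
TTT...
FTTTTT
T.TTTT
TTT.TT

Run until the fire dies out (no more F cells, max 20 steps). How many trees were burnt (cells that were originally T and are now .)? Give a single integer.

Step 1: +3 fires, +1 burnt (F count now 3)
Step 2: +4 fires, +3 burnt (F count now 4)
Step 3: +4 fires, +4 burnt (F count now 4)
Step 4: +3 fires, +4 burnt (F count now 3)
Step 5: +2 fires, +3 burnt (F count now 2)
Step 6: +2 fires, +2 burnt (F count now 2)
Step 7: +1 fires, +2 burnt (F count now 1)
Step 8: +0 fires, +1 burnt (F count now 0)
Fire out after step 8
Initially T: 21, now '.': 28
Total burnt (originally-T cells now '.'): 19

Answer: 19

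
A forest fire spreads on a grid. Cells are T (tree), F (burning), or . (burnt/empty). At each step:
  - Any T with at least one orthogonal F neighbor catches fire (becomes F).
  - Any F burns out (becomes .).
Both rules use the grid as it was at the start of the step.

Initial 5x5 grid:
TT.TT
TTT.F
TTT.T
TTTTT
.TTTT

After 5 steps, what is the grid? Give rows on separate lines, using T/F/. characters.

Step 1: 2 trees catch fire, 1 burn out
  TT.TF
  TTT..
  TTT.F
  TTTTT
  .TTTT
Step 2: 2 trees catch fire, 2 burn out
  TT.F.
  TTT..
  TTT..
  TTTTF
  .TTTT
Step 3: 2 trees catch fire, 2 burn out
  TT...
  TTT..
  TTT..
  TTTF.
  .TTTF
Step 4: 2 trees catch fire, 2 burn out
  TT...
  TTT..
  TTT..
  TTF..
  .TTF.
Step 5: 3 trees catch fire, 2 burn out
  TT...
  TTT..
  TTF..
  TF...
  .TF..

TT...
TTT..
TTF..
TF...
.TF..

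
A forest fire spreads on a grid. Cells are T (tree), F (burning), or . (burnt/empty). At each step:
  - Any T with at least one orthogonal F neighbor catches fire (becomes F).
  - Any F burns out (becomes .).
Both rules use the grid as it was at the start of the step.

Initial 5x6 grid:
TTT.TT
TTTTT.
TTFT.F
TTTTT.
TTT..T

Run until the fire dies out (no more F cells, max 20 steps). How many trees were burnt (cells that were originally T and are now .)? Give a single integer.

Answer: 21

Derivation:
Step 1: +4 fires, +2 burnt (F count now 4)
Step 2: +7 fires, +4 burnt (F count now 7)
Step 3: +6 fires, +7 burnt (F count now 6)
Step 4: +3 fires, +6 burnt (F count now 3)
Step 5: +1 fires, +3 burnt (F count now 1)
Step 6: +0 fires, +1 burnt (F count now 0)
Fire out after step 6
Initially T: 22, now '.': 29
Total burnt (originally-T cells now '.'): 21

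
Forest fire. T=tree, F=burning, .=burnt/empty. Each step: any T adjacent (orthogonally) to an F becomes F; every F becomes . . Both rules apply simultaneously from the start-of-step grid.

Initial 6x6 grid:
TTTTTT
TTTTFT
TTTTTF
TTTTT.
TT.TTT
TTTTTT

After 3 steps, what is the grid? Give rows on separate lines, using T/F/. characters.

Step 1: 4 trees catch fire, 2 burn out
  TTTTFT
  TTTF.F
  TTTTF.
  TTTTT.
  TT.TTT
  TTTTTT
Step 2: 5 trees catch fire, 4 burn out
  TTTF.F
  TTF...
  TTTF..
  TTTTF.
  TT.TTT
  TTTTTT
Step 3: 5 trees catch fire, 5 burn out
  TTF...
  TF....
  TTF...
  TTTF..
  TT.TFT
  TTTTTT

TTF...
TF....
TTF...
TTTF..
TT.TFT
TTTTTT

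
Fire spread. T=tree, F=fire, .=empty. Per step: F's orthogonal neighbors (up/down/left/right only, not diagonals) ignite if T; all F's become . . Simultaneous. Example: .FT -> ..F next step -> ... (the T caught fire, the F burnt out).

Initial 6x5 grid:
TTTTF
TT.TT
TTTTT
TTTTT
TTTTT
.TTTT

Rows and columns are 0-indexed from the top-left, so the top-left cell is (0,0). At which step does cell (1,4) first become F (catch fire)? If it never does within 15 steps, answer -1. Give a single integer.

Step 1: cell (1,4)='F' (+2 fires, +1 burnt)
  -> target ignites at step 1
Step 2: cell (1,4)='.' (+3 fires, +2 burnt)
Step 3: cell (1,4)='.' (+3 fires, +3 burnt)
Step 4: cell (1,4)='.' (+5 fires, +3 burnt)
Step 5: cell (1,4)='.' (+5 fires, +5 burnt)
Step 6: cell (1,4)='.' (+4 fires, +5 burnt)
Step 7: cell (1,4)='.' (+3 fires, +4 burnt)
Step 8: cell (1,4)='.' (+2 fires, +3 burnt)
Step 9: cell (1,4)='.' (+0 fires, +2 burnt)
  fire out at step 9

1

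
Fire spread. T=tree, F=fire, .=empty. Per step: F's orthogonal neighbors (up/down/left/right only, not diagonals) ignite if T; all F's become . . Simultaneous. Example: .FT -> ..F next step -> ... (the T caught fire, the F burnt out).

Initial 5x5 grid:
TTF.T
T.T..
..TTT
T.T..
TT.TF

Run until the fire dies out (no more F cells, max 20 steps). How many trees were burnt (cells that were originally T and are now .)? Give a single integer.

Answer: 9

Derivation:
Step 1: +3 fires, +2 burnt (F count now 3)
Step 2: +2 fires, +3 burnt (F count now 2)
Step 3: +3 fires, +2 burnt (F count now 3)
Step 4: +1 fires, +3 burnt (F count now 1)
Step 5: +0 fires, +1 burnt (F count now 0)
Fire out after step 5
Initially T: 13, now '.': 21
Total burnt (originally-T cells now '.'): 9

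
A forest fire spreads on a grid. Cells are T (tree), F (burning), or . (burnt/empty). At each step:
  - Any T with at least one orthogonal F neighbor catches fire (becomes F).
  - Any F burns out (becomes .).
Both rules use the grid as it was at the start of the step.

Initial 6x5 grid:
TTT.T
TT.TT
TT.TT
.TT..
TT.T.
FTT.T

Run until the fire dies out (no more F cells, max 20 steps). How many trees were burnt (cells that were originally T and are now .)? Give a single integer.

Step 1: +2 fires, +1 burnt (F count now 2)
Step 2: +2 fires, +2 burnt (F count now 2)
Step 3: +1 fires, +2 burnt (F count now 1)
Step 4: +2 fires, +1 burnt (F count now 2)
Step 5: +2 fires, +2 burnt (F count now 2)
Step 6: +2 fires, +2 burnt (F count now 2)
Step 7: +2 fires, +2 burnt (F count now 2)
Step 8: +0 fires, +2 burnt (F count now 0)
Fire out after step 8
Initially T: 20, now '.': 23
Total burnt (originally-T cells now '.'): 13

Answer: 13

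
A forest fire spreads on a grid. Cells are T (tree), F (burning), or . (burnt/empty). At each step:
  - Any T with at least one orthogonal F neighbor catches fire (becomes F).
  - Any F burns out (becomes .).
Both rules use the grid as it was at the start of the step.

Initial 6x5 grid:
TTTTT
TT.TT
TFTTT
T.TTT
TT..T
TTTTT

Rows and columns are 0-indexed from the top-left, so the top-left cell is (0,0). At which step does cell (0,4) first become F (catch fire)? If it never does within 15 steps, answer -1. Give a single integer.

Step 1: cell (0,4)='T' (+3 fires, +1 burnt)
Step 2: cell (0,4)='T' (+5 fires, +3 burnt)
Step 3: cell (0,4)='T' (+6 fires, +5 burnt)
Step 4: cell (0,4)='T' (+5 fires, +6 burnt)
Step 5: cell (0,4)='F' (+3 fires, +5 burnt)
  -> target ignites at step 5
Step 6: cell (0,4)='.' (+2 fires, +3 burnt)
Step 7: cell (0,4)='.' (+1 fires, +2 burnt)
Step 8: cell (0,4)='.' (+0 fires, +1 burnt)
  fire out at step 8

5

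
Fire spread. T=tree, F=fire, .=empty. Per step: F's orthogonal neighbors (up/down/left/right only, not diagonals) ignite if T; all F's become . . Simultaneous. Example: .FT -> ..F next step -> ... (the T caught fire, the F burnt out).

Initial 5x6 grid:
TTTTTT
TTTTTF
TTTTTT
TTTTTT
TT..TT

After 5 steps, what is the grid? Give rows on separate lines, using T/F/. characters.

Step 1: 3 trees catch fire, 1 burn out
  TTTTTF
  TTTTF.
  TTTTTF
  TTTTTT
  TT..TT
Step 2: 4 trees catch fire, 3 burn out
  TTTTF.
  TTTF..
  TTTTF.
  TTTTTF
  TT..TT
Step 3: 5 trees catch fire, 4 burn out
  TTTF..
  TTF...
  TTTF..
  TTTTF.
  TT..TF
Step 4: 5 trees catch fire, 5 burn out
  TTF...
  TF....
  TTF...
  TTTF..
  TT..F.
Step 5: 4 trees catch fire, 5 burn out
  TF....
  F.....
  TF....
  TTF...
  TT....

TF....
F.....
TF....
TTF...
TT....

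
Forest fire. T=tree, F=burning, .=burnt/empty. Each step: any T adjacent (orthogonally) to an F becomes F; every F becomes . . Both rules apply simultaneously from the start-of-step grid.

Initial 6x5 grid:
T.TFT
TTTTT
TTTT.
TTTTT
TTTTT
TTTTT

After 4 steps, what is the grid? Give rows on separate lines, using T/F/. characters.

Step 1: 3 trees catch fire, 1 burn out
  T.F.F
  TTTFT
  TTTT.
  TTTTT
  TTTTT
  TTTTT
Step 2: 3 trees catch fire, 3 burn out
  T....
  TTF.F
  TTTF.
  TTTTT
  TTTTT
  TTTTT
Step 3: 3 trees catch fire, 3 burn out
  T....
  TF...
  TTF..
  TTTFT
  TTTTT
  TTTTT
Step 4: 5 trees catch fire, 3 burn out
  T....
  F....
  TF...
  TTF.F
  TTTFT
  TTTTT

T....
F....
TF...
TTF.F
TTTFT
TTTTT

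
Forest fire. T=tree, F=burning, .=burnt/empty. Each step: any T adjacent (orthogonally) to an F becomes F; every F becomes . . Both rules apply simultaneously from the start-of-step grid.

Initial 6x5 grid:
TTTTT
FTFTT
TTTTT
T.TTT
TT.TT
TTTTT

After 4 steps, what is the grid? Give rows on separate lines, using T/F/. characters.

Step 1: 6 trees catch fire, 2 burn out
  FTFTT
  .F.FT
  FTFTT
  T.TTT
  TT.TT
  TTTTT
Step 2: 7 trees catch fire, 6 burn out
  .F.FT
  ....F
  .F.FT
  F.FTT
  TT.TT
  TTTTT
Step 3: 4 trees catch fire, 7 burn out
  ....F
  .....
  ....F
  ...FT
  FT.TT
  TTTTT
Step 4: 4 trees catch fire, 4 burn out
  .....
  .....
  .....
  ....F
  .F.FT
  FTTTT

.....
.....
.....
....F
.F.FT
FTTTT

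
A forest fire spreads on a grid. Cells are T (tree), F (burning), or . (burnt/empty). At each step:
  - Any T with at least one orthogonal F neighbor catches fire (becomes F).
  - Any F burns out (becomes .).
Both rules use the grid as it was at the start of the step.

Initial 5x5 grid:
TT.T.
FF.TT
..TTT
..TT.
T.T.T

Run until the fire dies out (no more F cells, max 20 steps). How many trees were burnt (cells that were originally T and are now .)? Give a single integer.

Step 1: +2 fires, +2 burnt (F count now 2)
Step 2: +0 fires, +2 burnt (F count now 0)
Fire out after step 2
Initially T: 13, now '.': 14
Total burnt (originally-T cells now '.'): 2

Answer: 2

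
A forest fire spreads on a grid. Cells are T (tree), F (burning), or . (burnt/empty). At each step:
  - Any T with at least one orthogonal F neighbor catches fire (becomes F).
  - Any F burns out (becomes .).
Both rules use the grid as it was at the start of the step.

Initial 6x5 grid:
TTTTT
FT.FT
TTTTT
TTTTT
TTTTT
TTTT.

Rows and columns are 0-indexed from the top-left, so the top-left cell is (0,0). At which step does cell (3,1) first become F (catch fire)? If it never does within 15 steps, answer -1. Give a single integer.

Step 1: cell (3,1)='T' (+6 fires, +2 burnt)
Step 2: cell (3,1)='T' (+8 fires, +6 burnt)
Step 3: cell (3,1)='F' (+5 fires, +8 burnt)
  -> target ignites at step 3
Step 4: cell (3,1)='.' (+5 fires, +5 burnt)
Step 5: cell (3,1)='.' (+2 fires, +5 burnt)
Step 6: cell (3,1)='.' (+0 fires, +2 burnt)
  fire out at step 6

3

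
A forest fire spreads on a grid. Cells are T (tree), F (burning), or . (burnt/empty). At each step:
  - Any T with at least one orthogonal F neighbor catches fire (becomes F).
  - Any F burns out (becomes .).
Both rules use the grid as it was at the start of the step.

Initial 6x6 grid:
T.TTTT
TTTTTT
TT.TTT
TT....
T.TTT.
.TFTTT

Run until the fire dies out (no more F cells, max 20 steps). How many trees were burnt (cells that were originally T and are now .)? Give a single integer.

Answer: 7

Derivation:
Step 1: +3 fires, +1 burnt (F count now 3)
Step 2: +2 fires, +3 burnt (F count now 2)
Step 3: +2 fires, +2 burnt (F count now 2)
Step 4: +0 fires, +2 burnt (F count now 0)
Fire out after step 4
Initially T: 26, now '.': 17
Total burnt (originally-T cells now '.'): 7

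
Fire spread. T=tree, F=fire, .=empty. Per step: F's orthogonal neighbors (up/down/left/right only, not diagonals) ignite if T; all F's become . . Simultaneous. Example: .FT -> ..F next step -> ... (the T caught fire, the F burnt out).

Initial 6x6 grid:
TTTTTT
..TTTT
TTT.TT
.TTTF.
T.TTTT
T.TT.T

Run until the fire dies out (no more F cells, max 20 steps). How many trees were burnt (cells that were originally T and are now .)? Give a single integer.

Step 1: +3 fires, +1 burnt (F count now 3)
Step 2: +5 fires, +3 burnt (F count now 5)
Step 3: +8 fires, +5 burnt (F count now 8)
Step 4: +5 fires, +8 burnt (F count now 5)
Step 5: +2 fires, +5 burnt (F count now 2)
Step 6: +1 fires, +2 burnt (F count now 1)
Step 7: +1 fires, +1 burnt (F count now 1)
Step 8: +0 fires, +1 burnt (F count now 0)
Fire out after step 8
Initially T: 27, now '.': 34
Total burnt (originally-T cells now '.'): 25

Answer: 25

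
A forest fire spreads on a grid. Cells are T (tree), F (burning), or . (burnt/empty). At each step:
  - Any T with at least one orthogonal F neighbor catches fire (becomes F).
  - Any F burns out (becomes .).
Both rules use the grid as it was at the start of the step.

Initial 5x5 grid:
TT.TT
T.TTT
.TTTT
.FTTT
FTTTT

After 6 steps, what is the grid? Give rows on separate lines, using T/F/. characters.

Step 1: 3 trees catch fire, 2 burn out
  TT.TT
  T.TTT
  .FTTT
  ..FTT
  .FTTT
Step 2: 3 trees catch fire, 3 burn out
  TT.TT
  T.TTT
  ..FTT
  ...FT
  ..FTT
Step 3: 4 trees catch fire, 3 burn out
  TT.TT
  T.FTT
  ...FT
  ....F
  ...FT
Step 4: 3 trees catch fire, 4 burn out
  TT.TT
  T..FT
  ....F
  .....
  ....F
Step 5: 2 trees catch fire, 3 burn out
  TT.FT
  T...F
  .....
  .....
  .....
Step 6: 1 trees catch fire, 2 burn out
  TT..F
  T....
  .....
  .....
  .....

TT..F
T....
.....
.....
.....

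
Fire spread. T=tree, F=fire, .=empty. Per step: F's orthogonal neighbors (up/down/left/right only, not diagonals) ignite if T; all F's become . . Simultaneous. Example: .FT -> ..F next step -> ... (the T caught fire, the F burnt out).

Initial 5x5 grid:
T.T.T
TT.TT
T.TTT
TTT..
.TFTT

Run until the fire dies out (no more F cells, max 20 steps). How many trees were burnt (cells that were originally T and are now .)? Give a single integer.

Answer: 16

Derivation:
Step 1: +3 fires, +1 burnt (F count now 3)
Step 2: +3 fires, +3 burnt (F count now 3)
Step 3: +2 fires, +3 burnt (F count now 2)
Step 4: +3 fires, +2 burnt (F count now 3)
Step 5: +2 fires, +3 burnt (F count now 2)
Step 6: +3 fires, +2 burnt (F count now 3)
Step 7: +0 fires, +3 burnt (F count now 0)
Fire out after step 7
Initially T: 17, now '.': 24
Total burnt (originally-T cells now '.'): 16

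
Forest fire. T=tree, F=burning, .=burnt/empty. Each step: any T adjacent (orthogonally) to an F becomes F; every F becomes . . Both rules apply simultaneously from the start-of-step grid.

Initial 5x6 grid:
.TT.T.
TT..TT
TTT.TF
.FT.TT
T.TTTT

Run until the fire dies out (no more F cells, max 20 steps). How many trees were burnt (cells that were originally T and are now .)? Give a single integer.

Answer: 18

Derivation:
Step 1: +5 fires, +2 burnt (F count now 5)
Step 2: +7 fires, +5 burnt (F count now 7)
Step 3: +5 fires, +7 burnt (F count now 5)
Step 4: +1 fires, +5 burnt (F count now 1)
Step 5: +0 fires, +1 burnt (F count now 0)
Fire out after step 5
Initially T: 19, now '.': 29
Total burnt (originally-T cells now '.'): 18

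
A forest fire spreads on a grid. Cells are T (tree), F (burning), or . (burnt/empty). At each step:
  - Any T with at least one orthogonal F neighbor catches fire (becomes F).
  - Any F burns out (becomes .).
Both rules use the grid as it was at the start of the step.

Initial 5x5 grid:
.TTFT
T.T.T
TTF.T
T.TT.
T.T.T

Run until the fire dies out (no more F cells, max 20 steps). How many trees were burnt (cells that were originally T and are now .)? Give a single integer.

Step 1: +5 fires, +2 burnt (F count now 5)
Step 2: +5 fires, +5 burnt (F count now 5)
Step 3: +3 fires, +5 burnt (F count now 3)
Step 4: +1 fires, +3 burnt (F count now 1)
Step 5: +0 fires, +1 burnt (F count now 0)
Fire out after step 5
Initially T: 15, now '.': 24
Total burnt (originally-T cells now '.'): 14

Answer: 14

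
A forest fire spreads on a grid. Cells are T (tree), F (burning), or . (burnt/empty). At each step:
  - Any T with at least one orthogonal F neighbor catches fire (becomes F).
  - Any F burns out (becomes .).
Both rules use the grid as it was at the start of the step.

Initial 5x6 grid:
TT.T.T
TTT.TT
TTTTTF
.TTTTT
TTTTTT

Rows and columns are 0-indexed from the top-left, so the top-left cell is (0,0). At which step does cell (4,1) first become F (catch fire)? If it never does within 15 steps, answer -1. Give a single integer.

Step 1: cell (4,1)='T' (+3 fires, +1 burnt)
Step 2: cell (4,1)='T' (+5 fires, +3 burnt)
Step 3: cell (4,1)='T' (+3 fires, +5 burnt)
Step 4: cell (4,1)='T' (+4 fires, +3 burnt)
Step 5: cell (4,1)='T' (+4 fires, +4 burnt)
Step 6: cell (4,1)='F' (+3 fires, +4 burnt)
  -> target ignites at step 6
Step 7: cell (4,1)='.' (+2 fires, +3 burnt)
Step 8: cell (4,1)='.' (+0 fires, +2 burnt)
  fire out at step 8

6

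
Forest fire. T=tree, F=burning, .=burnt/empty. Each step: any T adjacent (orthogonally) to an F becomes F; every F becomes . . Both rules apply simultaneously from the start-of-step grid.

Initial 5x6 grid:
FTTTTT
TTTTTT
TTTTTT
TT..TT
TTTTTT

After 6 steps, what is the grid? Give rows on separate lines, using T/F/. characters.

Step 1: 2 trees catch fire, 1 burn out
  .FTTTT
  FTTTTT
  TTTTTT
  TT..TT
  TTTTTT
Step 2: 3 trees catch fire, 2 burn out
  ..FTTT
  .FTTTT
  FTTTTT
  TT..TT
  TTTTTT
Step 3: 4 trees catch fire, 3 burn out
  ...FTT
  ..FTTT
  .FTTTT
  FT..TT
  TTTTTT
Step 4: 5 trees catch fire, 4 burn out
  ....FT
  ...FTT
  ..FTTT
  .F..TT
  FTTTTT
Step 5: 4 trees catch fire, 5 burn out
  .....F
  ....FT
  ...FTT
  ....TT
  .FTTTT
Step 6: 3 trees catch fire, 4 burn out
  ......
  .....F
  ....FT
  ....TT
  ..FTTT

......
.....F
....FT
....TT
..FTTT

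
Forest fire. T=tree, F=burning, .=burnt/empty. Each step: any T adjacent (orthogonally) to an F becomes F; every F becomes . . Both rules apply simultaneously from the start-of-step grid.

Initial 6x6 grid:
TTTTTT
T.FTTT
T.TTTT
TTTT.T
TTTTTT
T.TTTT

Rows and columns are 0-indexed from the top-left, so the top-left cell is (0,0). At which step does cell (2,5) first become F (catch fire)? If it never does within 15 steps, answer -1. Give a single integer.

Step 1: cell (2,5)='T' (+3 fires, +1 burnt)
Step 2: cell (2,5)='T' (+5 fires, +3 burnt)
Step 3: cell (2,5)='T' (+7 fires, +5 burnt)
Step 4: cell (2,5)='F' (+7 fires, +7 burnt)
  -> target ignites at step 4
Step 5: cell (2,5)='.' (+5 fires, +7 burnt)
Step 6: cell (2,5)='.' (+3 fires, +5 burnt)
Step 7: cell (2,5)='.' (+1 fires, +3 burnt)
Step 8: cell (2,5)='.' (+0 fires, +1 burnt)
  fire out at step 8

4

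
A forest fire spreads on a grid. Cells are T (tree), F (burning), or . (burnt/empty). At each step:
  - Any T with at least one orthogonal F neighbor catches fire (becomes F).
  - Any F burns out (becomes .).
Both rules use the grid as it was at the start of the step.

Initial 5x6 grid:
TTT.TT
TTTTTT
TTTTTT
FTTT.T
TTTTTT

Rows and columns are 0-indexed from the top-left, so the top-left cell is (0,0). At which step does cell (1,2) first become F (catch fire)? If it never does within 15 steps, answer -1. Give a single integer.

Step 1: cell (1,2)='T' (+3 fires, +1 burnt)
Step 2: cell (1,2)='T' (+4 fires, +3 burnt)
Step 3: cell (1,2)='T' (+5 fires, +4 burnt)
Step 4: cell (1,2)='F' (+4 fires, +5 burnt)
  -> target ignites at step 4
Step 5: cell (1,2)='.' (+4 fires, +4 burnt)
Step 6: cell (1,2)='.' (+3 fires, +4 burnt)
Step 7: cell (1,2)='.' (+3 fires, +3 burnt)
Step 8: cell (1,2)='.' (+1 fires, +3 burnt)
Step 9: cell (1,2)='.' (+0 fires, +1 burnt)
  fire out at step 9

4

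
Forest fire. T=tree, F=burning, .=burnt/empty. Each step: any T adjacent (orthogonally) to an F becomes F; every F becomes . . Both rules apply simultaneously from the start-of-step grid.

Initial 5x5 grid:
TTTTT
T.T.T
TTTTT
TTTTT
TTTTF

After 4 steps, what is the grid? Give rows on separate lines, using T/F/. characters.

Step 1: 2 trees catch fire, 1 burn out
  TTTTT
  T.T.T
  TTTTT
  TTTTF
  TTTF.
Step 2: 3 trees catch fire, 2 burn out
  TTTTT
  T.T.T
  TTTTF
  TTTF.
  TTF..
Step 3: 4 trees catch fire, 3 burn out
  TTTTT
  T.T.F
  TTTF.
  TTF..
  TF...
Step 4: 4 trees catch fire, 4 burn out
  TTTTF
  T.T..
  TTF..
  TF...
  F....

TTTTF
T.T..
TTF..
TF...
F....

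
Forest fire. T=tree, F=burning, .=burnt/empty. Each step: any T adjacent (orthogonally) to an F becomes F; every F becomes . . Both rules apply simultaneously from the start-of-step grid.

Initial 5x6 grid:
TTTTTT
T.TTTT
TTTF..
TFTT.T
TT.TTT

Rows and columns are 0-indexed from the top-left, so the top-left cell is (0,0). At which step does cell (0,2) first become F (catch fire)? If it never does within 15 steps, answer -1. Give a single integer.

Step 1: cell (0,2)='T' (+7 fires, +2 burnt)
Step 2: cell (0,2)='T' (+6 fires, +7 burnt)
Step 3: cell (0,2)='F' (+5 fires, +6 burnt)
  -> target ignites at step 3
Step 4: cell (0,2)='.' (+4 fires, +5 burnt)
Step 5: cell (0,2)='.' (+1 fires, +4 burnt)
Step 6: cell (0,2)='.' (+0 fires, +1 burnt)
  fire out at step 6

3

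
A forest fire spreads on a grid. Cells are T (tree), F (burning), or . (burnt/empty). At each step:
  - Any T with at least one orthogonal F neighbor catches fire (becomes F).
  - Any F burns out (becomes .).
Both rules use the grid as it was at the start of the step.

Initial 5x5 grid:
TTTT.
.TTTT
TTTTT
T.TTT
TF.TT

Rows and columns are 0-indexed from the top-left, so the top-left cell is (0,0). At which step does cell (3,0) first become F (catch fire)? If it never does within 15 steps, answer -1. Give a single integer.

Step 1: cell (3,0)='T' (+1 fires, +1 burnt)
Step 2: cell (3,0)='F' (+1 fires, +1 burnt)
  -> target ignites at step 2
Step 3: cell (3,0)='.' (+1 fires, +1 burnt)
Step 4: cell (3,0)='.' (+1 fires, +1 burnt)
Step 5: cell (3,0)='.' (+2 fires, +1 burnt)
Step 6: cell (3,0)='.' (+4 fires, +2 burnt)
Step 7: cell (3,0)='.' (+5 fires, +4 burnt)
Step 8: cell (3,0)='.' (+4 fires, +5 burnt)
Step 9: cell (3,0)='.' (+1 fires, +4 burnt)
Step 10: cell (3,0)='.' (+0 fires, +1 burnt)
  fire out at step 10

2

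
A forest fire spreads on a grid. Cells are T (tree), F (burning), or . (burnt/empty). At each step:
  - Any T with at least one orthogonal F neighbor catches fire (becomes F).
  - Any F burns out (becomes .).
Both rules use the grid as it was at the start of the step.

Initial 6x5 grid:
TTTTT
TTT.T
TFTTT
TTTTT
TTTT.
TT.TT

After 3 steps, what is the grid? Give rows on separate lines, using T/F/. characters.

Step 1: 4 trees catch fire, 1 burn out
  TTTTT
  TFT.T
  F.FTT
  TFTTT
  TTTT.
  TT.TT
Step 2: 7 trees catch fire, 4 burn out
  TFTTT
  F.F.T
  ...FT
  F.FTT
  TFTT.
  TT.TT
Step 3: 7 trees catch fire, 7 burn out
  F.FTT
  ....T
  ....F
  ...FT
  F.FT.
  TF.TT

F.FTT
....T
....F
...FT
F.FT.
TF.TT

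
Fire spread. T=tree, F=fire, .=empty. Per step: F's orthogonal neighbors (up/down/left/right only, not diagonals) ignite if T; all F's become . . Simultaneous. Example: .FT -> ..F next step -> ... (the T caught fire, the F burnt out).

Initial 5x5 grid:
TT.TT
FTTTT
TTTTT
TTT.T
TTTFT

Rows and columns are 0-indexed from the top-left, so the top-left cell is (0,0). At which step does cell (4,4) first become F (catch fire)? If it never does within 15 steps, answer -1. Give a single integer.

Step 1: cell (4,4)='F' (+5 fires, +2 burnt)
  -> target ignites at step 1
Step 2: cell (4,4)='.' (+7 fires, +5 burnt)
Step 3: cell (4,4)='.' (+5 fires, +7 burnt)
Step 4: cell (4,4)='.' (+3 fires, +5 burnt)
Step 5: cell (4,4)='.' (+1 fires, +3 burnt)
Step 6: cell (4,4)='.' (+0 fires, +1 burnt)
  fire out at step 6

1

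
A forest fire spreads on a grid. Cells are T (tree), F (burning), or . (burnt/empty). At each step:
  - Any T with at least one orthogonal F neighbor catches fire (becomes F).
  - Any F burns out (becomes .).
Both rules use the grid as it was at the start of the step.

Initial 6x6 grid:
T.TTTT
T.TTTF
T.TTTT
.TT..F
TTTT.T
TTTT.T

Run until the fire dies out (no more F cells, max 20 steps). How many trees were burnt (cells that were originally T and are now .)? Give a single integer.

Answer: 23

Derivation:
Step 1: +4 fires, +2 burnt (F count now 4)
Step 2: +4 fires, +4 burnt (F count now 4)
Step 3: +3 fires, +4 burnt (F count now 3)
Step 4: +2 fires, +3 burnt (F count now 2)
Step 5: +1 fires, +2 burnt (F count now 1)
Step 6: +2 fires, +1 burnt (F count now 2)
Step 7: +3 fires, +2 burnt (F count now 3)
Step 8: +3 fires, +3 burnt (F count now 3)
Step 9: +1 fires, +3 burnt (F count now 1)
Step 10: +0 fires, +1 burnt (F count now 0)
Fire out after step 10
Initially T: 26, now '.': 33
Total burnt (originally-T cells now '.'): 23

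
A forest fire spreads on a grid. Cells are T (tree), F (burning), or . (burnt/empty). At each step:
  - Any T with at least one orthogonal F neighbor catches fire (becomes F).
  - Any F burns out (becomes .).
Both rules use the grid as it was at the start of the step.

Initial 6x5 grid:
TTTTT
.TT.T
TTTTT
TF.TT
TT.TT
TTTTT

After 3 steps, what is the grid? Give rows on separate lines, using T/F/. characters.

Step 1: 3 trees catch fire, 1 burn out
  TTTTT
  .TT.T
  TFTTT
  F..TT
  TF.TT
  TTTTT
Step 2: 5 trees catch fire, 3 burn out
  TTTTT
  .FT.T
  F.FTT
  ...TT
  F..TT
  TFTTT
Step 3: 5 trees catch fire, 5 burn out
  TFTTT
  ..F.T
  ...FT
  ...TT
  ...TT
  F.FTT

TFTTT
..F.T
...FT
...TT
...TT
F.FTT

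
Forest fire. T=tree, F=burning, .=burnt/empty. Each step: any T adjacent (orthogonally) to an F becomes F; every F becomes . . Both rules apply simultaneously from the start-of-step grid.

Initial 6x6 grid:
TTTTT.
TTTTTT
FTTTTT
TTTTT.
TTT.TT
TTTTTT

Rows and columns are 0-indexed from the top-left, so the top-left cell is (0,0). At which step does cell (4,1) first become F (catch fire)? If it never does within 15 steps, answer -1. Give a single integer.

Step 1: cell (4,1)='T' (+3 fires, +1 burnt)
Step 2: cell (4,1)='T' (+5 fires, +3 burnt)
Step 3: cell (4,1)='F' (+6 fires, +5 burnt)
  -> target ignites at step 3
Step 4: cell (4,1)='.' (+6 fires, +6 burnt)
Step 5: cell (4,1)='.' (+5 fires, +6 burnt)
Step 6: cell (4,1)='.' (+4 fires, +5 burnt)
Step 7: cell (4,1)='.' (+2 fires, +4 burnt)
Step 8: cell (4,1)='.' (+1 fires, +2 burnt)
Step 9: cell (4,1)='.' (+0 fires, +1 burnt)
  fire out at step 9

3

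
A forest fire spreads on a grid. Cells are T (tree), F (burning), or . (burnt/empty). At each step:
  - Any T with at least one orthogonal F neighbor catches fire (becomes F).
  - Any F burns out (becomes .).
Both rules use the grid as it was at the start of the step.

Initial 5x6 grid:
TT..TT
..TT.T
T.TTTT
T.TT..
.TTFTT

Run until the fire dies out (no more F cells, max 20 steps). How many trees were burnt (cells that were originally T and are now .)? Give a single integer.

Step 1: +3 fires, +1 burnt (F count now 3)
Step 2: +4 fires, +3 burnt (F count now 4)
Step 3: +3 fires, +4 burnt (F count now 3)
Step 4: +2 fires, +3 burnt (F count now 2)
Step 5: +1 fires, +2 burnt (F count now 1)
Step 6: +1 fires, +1 burnt (F count now 1)
Step 7: +1 fires, +1 burnt (F count now 1)
Step 8: +0 fires, +1 burnt (F count now 0)
Fire out after step 8
Initially T: 19, now '.': 26
Total burnt (originally-T cells now '.'): 15

Answer: 15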